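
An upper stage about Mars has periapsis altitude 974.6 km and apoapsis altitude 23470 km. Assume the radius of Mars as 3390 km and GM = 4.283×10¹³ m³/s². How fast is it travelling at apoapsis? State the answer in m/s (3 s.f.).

v ≈ 668 m/s

r_p = 3390 + 974.6 = 4364.6 km = 4.3646×10⁶ m.
r_a = 3390 + 23470 = 26860 km = 2.6860×10⁷ m.
Semi-major axis a = (r_p + r_a)/2 = 15612 km = 1.561×10⁷ m.
Vis-viva: v² = μ(2/r − 1/a) = 4.283×10¹³ × (7.446×10⁻⁸ − 6.405×10⁻⁸) = 4.458×10⁵ m²/s².
v = 667.7 m/s.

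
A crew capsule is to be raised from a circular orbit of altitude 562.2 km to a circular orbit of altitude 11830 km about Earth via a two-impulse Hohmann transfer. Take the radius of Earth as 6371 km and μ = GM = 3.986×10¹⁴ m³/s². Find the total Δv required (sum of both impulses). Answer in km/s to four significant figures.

r₁ = 6371 + 562.2 = 6933.2 km = 6.9332×10⁶ m.
r₂ = 6371 + 11830 = 18201 km = 1.8201×10⁷ m.
Transfer ellipse a_t = (r₁ + r₂)/2 = 1.257×10⁷ m.
At r₁: circular v_c1 = √(μ/r₁) = 7582 m/s; transfer-perigee v_p = √[μ(2/r₁ − 1/a_t)] = 9125 m/s.
Δv₁ = v_p − v_c1 = 1543 m/s.
At r₂: circular v_c2 = √(μ/r₂) = 4680 m/s; transfer-apogee v_a = √[μ(2/r₂ − 1/a_t)] = 3476 m/s.
Δv₂ = v_c2 − v_a = 1204 m/s.
Total Δv = Δv₁ + Δv₂ = 2746 m/s = 2.746 km/s.

Δv_total ≈ 2.746 km/s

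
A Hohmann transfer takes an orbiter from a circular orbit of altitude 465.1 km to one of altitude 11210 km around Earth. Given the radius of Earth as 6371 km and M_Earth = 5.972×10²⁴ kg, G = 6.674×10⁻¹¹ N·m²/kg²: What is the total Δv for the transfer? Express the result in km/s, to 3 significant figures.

μ = GM = 6.674×10⁻¹¹ × 5.972×10²⁴ = 3.986×10¹⁴ m³/s².
r₁ = 6371 + 465.1 = 6836.1 km = 6.8361×10⁶ m.
r₂ = 6371 + 11210 = 17581 km = 1.7581×10⁷ m.
Transfer ellipse a_t = (r₁ + r₂)/2 = 1.221×10⁷ m.
At r₁: circular v_c1 = √(μ/r₁) = 7636 m/s; transfer-perigee v_p = √[μ(2/r₁ − 1/a_t)] = 9163 m/s.
Δv₁ = v_p − v_c1 = 1527 m/s.
At r₂: circular v_c2 = √(μ/r₂) = 4761 m/s; transfer-apogee v_a = √[μ(2/r₂ − 1/a_t)] = 3563 m/s.
Δv₂ = v_c2 − v_a = 1198 m/s.
Total Δv = Δv₁ + Δv₂ = 2726 m/s = 2.726 km/s.

Δv_total ≈ 2.73 km/s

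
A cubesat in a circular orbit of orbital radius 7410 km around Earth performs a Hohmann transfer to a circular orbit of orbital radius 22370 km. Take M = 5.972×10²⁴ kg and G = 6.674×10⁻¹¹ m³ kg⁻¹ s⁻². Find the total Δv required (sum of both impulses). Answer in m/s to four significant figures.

Δv_total ≈ 2899 m/s

μ = GM = 6.674×10⁻¹¹ × 5.972×10²⁴ = 3.986×10¹⁴ m³/s².
r₁ = 7410 km = 7.410×10⁶ m.
r₂ = 22370 km = 2.237×10⁷ m.
Transfer ellipse a_t = (r₁ + r₂)/2 = 1.489×10⁷ m.
At r₁: circular v_c1 = √(μ/r₁) = 7334 m/s; transfer-perigee v_p = √[μ(2/r₁ − 1/a_t)] = 8989 m/s.
Δv₁ = v_p − v_c1 = 1655 m/s.
At r₂: circular v_c2 = √(μ/r₂) = 4221 m/s; transfer-apogee v_a = √[μ(2/r₂ − 1/a_t)] = 2978 m/s.
Δv₂ = v_c2 − v_a = 1243 m/s.
Total Δv = Δv₁ + Δv₂ = 2899 m/s.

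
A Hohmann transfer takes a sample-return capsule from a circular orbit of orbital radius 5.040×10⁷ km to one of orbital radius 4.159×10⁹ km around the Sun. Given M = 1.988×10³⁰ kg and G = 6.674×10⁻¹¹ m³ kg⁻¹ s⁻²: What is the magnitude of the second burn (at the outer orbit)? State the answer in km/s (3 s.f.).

Δv ≈ 4.77 km/s

μ = GM = 6.674×10⁻¹¹ × 1.988×10³⁰ = 1.327×10²⁰ m³/s².
r₁ = 5.040×10⁷ km = 5.040×10¹⁰ m.
r₂ = 4.159×10⁹ km = 4.159×10¹² m.
Transfer ellipse a_t = (r₁ + r₂)/2 = 2.105×10¹² m.
At r₁: circular v_c1 = √(μ/r₁) = 51310 m/s; transfer-perihelion v_p = √[μ(2/r₁ − 1/a_t)] = 72120 m/s.
At r₂: circular v_c2 = √(μ/r₂) = 5648 m/s; transfer-aphelion v_a = √[μ(2/r₂ − 1/a_t)] = 874.0 m/s.
Δv₂ = v_c2 − v_a = 4774 m/s.
= 4.774 km/s.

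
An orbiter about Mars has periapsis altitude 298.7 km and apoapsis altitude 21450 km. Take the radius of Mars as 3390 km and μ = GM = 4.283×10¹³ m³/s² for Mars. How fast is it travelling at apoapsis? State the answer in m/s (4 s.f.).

r_p = 3390 + 298.7 = 3688.7 km = 3.6887×10⁶ m.
r_a = 3390 + 21450 = 24840 km = 2.4840×10⁷ m.
Semi-major axis a = (r_p + r_a)/2 = 14264 km = 1.426×10⁷ m.
Vis-viva: v² = μ(2/r − 1/a) = 4.283×10¹³ × (8.052×10⁻⁸ − 7.010×10⁻⁸) = 4.459×10⁵ m²/s².
v = 667.7 m/s.

v ≈ 667.7 m/s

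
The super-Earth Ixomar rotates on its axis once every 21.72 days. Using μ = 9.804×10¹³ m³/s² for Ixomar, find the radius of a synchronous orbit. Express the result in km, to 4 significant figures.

T = 21.72 days = 1.877×10⁶ s.
A synchronous orbit has period T, so by Kepler's third law a = (μT²/4π²)^(1/3).
μT²/4π² = 9.804×10¹³ × (1.877×10⁶)² / 39.48 = 8.746×10²⁴ m³.
a = 2.060×10⁸ m = 2.0603×10⁵ km.

r_sync ≈ 2.060×10⁵ km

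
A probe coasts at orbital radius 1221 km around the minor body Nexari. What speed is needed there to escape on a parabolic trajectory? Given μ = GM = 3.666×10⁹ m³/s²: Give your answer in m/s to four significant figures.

v_esc ≈ 77.49 m/s

r = 1221 km = 1.221×10⁶ m.
Escape speed v_esc = √(2μ/r) = √(2 × 3.666×10⁹ / 1.221×10⁶) = √(6.005×10³) = 77.49 m/s.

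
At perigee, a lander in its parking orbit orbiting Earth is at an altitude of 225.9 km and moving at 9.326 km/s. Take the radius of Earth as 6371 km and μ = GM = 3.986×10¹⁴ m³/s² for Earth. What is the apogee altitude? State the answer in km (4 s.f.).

r_p = 6371 + 225.9 = 6596.9 km = 6.597×10⁶ m.
Specific energy ε = v²/2 − μ/r = -1.694×10⁷ J/kg, so a = −μ/(2ε) = 1.177×10⁷ m.
The apsides satisfy r_p + r_a = 2a, so the apogee radius is 2a − r_p = 1.694×10⁷ m = 16940 km.
Apogee altitude = 16940 − 6371 = 10569 km.

apogee altitude ≈ 10570 km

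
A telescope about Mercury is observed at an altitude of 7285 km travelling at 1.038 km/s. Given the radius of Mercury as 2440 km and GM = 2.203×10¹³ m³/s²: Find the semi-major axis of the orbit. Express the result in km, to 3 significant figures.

r = 2440 + 7285 = 9725.0 km = 9.725×10⁶ m.
Specific orbital energy ε = v²/2 − μ/r = (1038)²/2 − 2.203×10¹³/9.725×10⁶ = -1.727×10⁶ J/kg.
Since ε = −μ/(2a), a = −μ/(2ε) = 6.380×10⁶ m = 6379.7 km.

a ≈ 6380 km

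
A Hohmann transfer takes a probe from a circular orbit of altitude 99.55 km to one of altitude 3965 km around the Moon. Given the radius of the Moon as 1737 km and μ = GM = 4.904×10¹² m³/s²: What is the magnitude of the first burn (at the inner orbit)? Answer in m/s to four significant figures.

r₁ = 1737 + 99.55 = 1836.5 km = 1.8366×10⁶ m.
r₂ = 1737 + 3965 = 5702.0 km = 5.7020×10⁶ m.
Transfer ellipse a_t = (r₁ + r₂)/2 = 3.769×10⁶ m.
At r₁: circular v_c1 = √(μ/r₁) = 1634 m/s; transfer-perilune v_p = √[μ(2/r₁ − 1/a_t)] = 2010 m/s.
Δv₁ = v_p − v_c1 = 375.7 m/s.

Δv ≈ 375.7 m/s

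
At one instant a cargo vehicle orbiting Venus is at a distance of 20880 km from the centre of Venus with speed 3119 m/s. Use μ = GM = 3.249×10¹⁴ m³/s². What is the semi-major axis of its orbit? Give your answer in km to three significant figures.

a ≈ 15200 km

r = 2.088×10⁷ m.
Specific orbital energy ε = v²/2 − μ/r = (3119)²/2 − 3.249×10¹⁴/2.088×10⁷ = -1.070×10⁷ J/kg.
Since ε = −μ/(2a), a = −μ/(2ε) = 1.519×10⁷ m = 15188 km.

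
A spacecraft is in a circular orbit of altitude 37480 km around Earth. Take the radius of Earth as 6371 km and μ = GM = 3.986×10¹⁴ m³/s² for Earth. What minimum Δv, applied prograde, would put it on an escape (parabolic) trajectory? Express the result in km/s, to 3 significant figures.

r = 6371 + 37480 = 43851 km = 4.3851×10⁷ m.
Circular speed v_c = √(μ/r) = 3015 m/s.
Escape speed v_esc = √(2μ/r) = √2 × v_c = 4264 m/s.
Δv = v_esc − v_c = 1249 m/s = 1.249 km/s.

Δv ≈ 1.25 km/s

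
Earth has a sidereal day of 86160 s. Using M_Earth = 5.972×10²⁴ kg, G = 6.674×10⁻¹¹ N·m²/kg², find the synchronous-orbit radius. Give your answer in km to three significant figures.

μ = GM = 6.674×10⁻¹¹ × 5.972×10²⁴ = 3.986×10¹⁴ m³/s².
A synchronous orbit has period T, so by Kepler's third law a = (μT²/4π²)^(1/3).
μT²/4π² = 3.986×10¹⁴ × (8.616×10⁴)² / 39.48 = 7.495×10²² m³.
a = 4.216×10⁷ m = 42162 km.

r_sync ≈ 42200 km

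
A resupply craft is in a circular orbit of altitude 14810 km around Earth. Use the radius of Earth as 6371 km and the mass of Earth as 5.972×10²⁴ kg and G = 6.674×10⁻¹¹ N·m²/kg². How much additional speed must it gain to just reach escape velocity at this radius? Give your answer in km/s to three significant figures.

μ = GM = 6.674×10⁻¹¹ × 5.972×10²⁴ = 3.986×10¹⁴ m³/s².
r = 6371 + 14810 = 21181 km = 2.1181×10⁷ m.
Circular speed v_c = √(μ/r) = 4338 m/s.
Escape speed v_esc = √(2μ/r) = √2 × v_c = 6135 m/s.
Δv = v_esc − v_c = 1797 m/s = 1.797 km/s.

Δv ≈ 1.80 km/s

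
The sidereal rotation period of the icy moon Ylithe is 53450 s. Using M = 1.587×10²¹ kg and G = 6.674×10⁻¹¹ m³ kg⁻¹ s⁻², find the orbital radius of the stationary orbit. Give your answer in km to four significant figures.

r_sync ≈ 1972 km

μ = GM = 6.674×10⁻¹¹ × 1.587×10²¹ = 1.059×10¹¹ m³/s².
A synchronous orbit has period T, so by Kepler's third law a = (μT²/4π²)^(1/3).
μT²/4π² = 1.059×10¹¹ × (5.345×10⁴)² / 39.48 = 7.665×10¹⁸ m³.
a = 1.972×10⁶ m = 1971.7 km.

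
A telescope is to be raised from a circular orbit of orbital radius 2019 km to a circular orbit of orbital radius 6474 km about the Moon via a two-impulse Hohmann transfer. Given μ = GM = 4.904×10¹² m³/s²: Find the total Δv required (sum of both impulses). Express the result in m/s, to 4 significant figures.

r₁ = 2019 km = 2.019×10⁶ m.
r₂ = 6474 km = 6.474×10⁶ m.
Transfer ellipse a_t = (r₁ + r₂)/2 = 4.246×10⁶ m.
At r₁: circular v_c1 = √(μ/r₁) = 1559 m/s; transfer-perilune v_p = √[μ(2/r₁ − 1/a_t)] = 1924 m/s.
Δv₁ = v_p − v_c1 = 365.8 m/s.
At r₂: circular v_c2 = √(μ/r₂) = 870.3 m/s; transfer-apolune v_a = √[μ(2/r₂ − 1/a_t)] = 600.1 m/s.
Δv₂ = v_c2 − v_a = 270.2 m/s.
Total Δv = Δv₁ + Δv₂ = 636.0 m/s.

Δv_total ≈ 636.0 m/s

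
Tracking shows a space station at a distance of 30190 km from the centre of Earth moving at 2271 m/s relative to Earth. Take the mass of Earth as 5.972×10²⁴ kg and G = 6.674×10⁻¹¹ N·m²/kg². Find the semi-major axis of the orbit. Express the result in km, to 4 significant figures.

a ≈ 18760 km

μ = GM = 6.674×10⁻¹¹ × 5.972×10²⁴ = 3.986×10¹⁴ m³/s².
r = 3.019×10⁷ m.
Vis-viva rearranged: 1/a = 2/r − v²/μ = 6.625×10⁻⁸ − 1.294×10⁻⁸ = 5.331×10⁻⁸ m⁻¹.
a = 1.876×10⁷ m = 18759 km.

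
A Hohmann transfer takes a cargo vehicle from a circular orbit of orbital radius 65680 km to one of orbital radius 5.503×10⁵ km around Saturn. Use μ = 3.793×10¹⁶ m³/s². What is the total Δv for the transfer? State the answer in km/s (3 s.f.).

r₁ = 65680 km = 6.568×10⁷ m.
r₂ = 5.503×10⁵ km = 5.503×10⁸ m.
Transfer ellipse a_t = (r₁ + r₂)/2 = 3.080×10⁸ m.
At r₁: circular v_c1 = √(μ/r₁) = 24030 m/s; transfer-perikrone v_p = √[μ(2/r₁ − 1/a_t)] = 32120 m/s.
Δv₁ = v_p − v_c1 = 8091 m/s.
At r₂: circular v_c2 = √(μ/r₂) = 8302 m/s; transfer-apokrone v_a = √[μ(2/r₂ − 1/a_t)] = 3834 m/s.
Δv₂ = v_c2 − v_a = 4468 m/s.
Total Δv = Δv₁ + Δv₂ = 12560 m/s = 12.56 km/s.

Δv_total ≈ 12.6 km/s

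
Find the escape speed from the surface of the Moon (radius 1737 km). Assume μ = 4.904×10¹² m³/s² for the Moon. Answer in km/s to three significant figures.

v_esc ≈ 2.38 km/s

r = R = 1.737×10⁶ m.
Escape speed v_esc = √(2μ/r) = √(2 × 4.904×10¹² / 1.737×10⁶) = √(5.647×10⁶) = 2376 m/s.
= 2.376 km/s.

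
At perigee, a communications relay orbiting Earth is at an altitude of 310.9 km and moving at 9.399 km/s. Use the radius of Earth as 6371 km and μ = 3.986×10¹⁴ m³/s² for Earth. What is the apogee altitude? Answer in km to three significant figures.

apogee altitude ≈ 12700 km

r_p = 6371 + 310.9 = 6681.9 km = 6.682×10⁶ m.
Specific energy ε = v²/2 − μ/r = -1.548×10⁷ J/kg, so a = −μ/(2ε) = 1.287×10⁷ m.
The apsides satisfy r_p + r_a = 2a, so the apogee radius is 2a − r_p = 1.906×10⁷ m = 19062 km.
Apogee altitude = 19062 − 6371 = 12691 km.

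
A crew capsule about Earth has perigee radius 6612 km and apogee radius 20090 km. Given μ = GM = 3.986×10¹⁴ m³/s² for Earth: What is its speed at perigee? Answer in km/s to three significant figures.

Semi-major axis a = (r_p + r_a)/2 = 13351 km = 1.335×10⁷ m.
Vis-viva: v² = μ(2/r − 1/a) = 3.986×10¹⁴ × (3.025×10⁻⁷ − 7.490×10⁻⁸) = 9.071×10⁷ m²/s².
v = 9524 m/s = 9.524 km/s.

v ≈ 9.52 km/s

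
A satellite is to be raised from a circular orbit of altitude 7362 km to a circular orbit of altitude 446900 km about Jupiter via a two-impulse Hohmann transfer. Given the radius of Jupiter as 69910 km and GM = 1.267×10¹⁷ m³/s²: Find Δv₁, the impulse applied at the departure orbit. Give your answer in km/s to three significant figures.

r₁ = 69910 + 7362 = 77272 km = 7.7272×10⁷ m.
r₂ = 69910 + 446900 = 516810 km = 5.1681×10⁸ m.
Transfer ellipse a_t = (r₁ + r₂)/2 = 2.970×10⁸ m.
At r₁: circular v_c1 = √(μ/r₁) = 40490 m/s; transfer-perijove v_p = √[μ(2/r₁ − 1/a_t)] = 53410 m/s.
Δv₁ = v_p − v_c1 = 12920 m/s.
= 12.92 km/s.

Δv ≈ 12.9 km/s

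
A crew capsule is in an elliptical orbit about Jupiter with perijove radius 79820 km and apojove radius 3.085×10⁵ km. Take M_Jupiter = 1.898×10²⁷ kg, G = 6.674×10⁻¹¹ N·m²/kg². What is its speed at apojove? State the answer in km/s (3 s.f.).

μ = GM = 6.674×10⁻¹¹ × 1.898×10²⁷ = 1.267×10¹⁷ m³/s².
Semi-major axis a = (r_p + r_a)/2 = 1.9416×10⁵ km = 1.942×10⁸ m.
Vis-viva: v² = μ(2/r − 1/a) = 1.267×10¹⁷ × (6.483×10⁻⁹ − 5.150×10⁻⁹) = 1.688×10⁸ m²/s².
v = 12990 m/s = 12.99 km/s.

v ≈ 13.0 km/s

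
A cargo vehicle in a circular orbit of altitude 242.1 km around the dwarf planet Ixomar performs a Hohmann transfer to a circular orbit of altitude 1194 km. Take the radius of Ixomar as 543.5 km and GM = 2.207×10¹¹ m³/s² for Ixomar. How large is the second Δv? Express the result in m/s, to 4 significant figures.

r₁ = 543.5 + 242.1 = 785.60 km = 7.8560×10⁵ m.
r₂ = 543.5 + 1194 = 1737.5 km = 1.7375×10⁶ m.
Transfer ellipse a_t = (r₁ + r₂)/2 = 1.262×10⁶ m.
At r₁: circular v_c1 = √(μ/r₁) = 530.0 m/s; transfer-periapsis v_p = √[μ(2/r₁ − 1/a_t)] = 622.0 m/s.
At r₂: circular v_c2 = √(μ/r₂) = 356.4 m/s; transfer-apoapsis v_a = √[μ(2/r₂ − 1/a_t)] = 281.2 m/s.
Δv₂ = v_c2 − v_a = 75.15 m/s.

Δv ≈ 75.15 m/s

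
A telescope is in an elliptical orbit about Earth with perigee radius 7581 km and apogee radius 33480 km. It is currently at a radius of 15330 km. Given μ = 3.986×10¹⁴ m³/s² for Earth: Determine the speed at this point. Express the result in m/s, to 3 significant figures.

Semi-major axis a = (r_p + r_a)/2 = 20530 km = 2.053×10⁷ m.
Vis-viva: v² = μ(2/r − 1/a) = 3.986×10¹⁴ × (1.305×10⁻⁷ − 4.871×10⁻⁸) = 3.259×10⁷ m²/s².
v = 5709 m/s.

v ≈ 5710 m/s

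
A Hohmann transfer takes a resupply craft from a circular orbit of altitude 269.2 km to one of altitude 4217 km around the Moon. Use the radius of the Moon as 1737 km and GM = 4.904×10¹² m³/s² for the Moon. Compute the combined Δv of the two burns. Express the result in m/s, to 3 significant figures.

Δv_total ≈ 612 m/s

r₁ = 1737 + 269.2 = 2006.2 km = 2.0062×10⁶ m.
r₂ = 1737 + 4217 = 5954.0 km = 5.9540×10⁶ m.
Transfer ellipse a_t = (r₁ + r₂)/2 = 3.980×10⁶ m.
At r₁: circular v_c1 = √(μ/r₁) = 1563 m/s; transfer-perilune v_p = √[μ(2/r₁ − 1/a_t)] = 1912 m/s.
Δv₁ = v_p − v_c1 = 348.8 m/s.
At r₂: circular v_c2 = √(μ/r₂) = 907.6 m/s; transfer-apolune v_a = √[μ(2/r₂ − 1/a_t)] = 644.3 m/s.
Δv₂ = v_c2 − v_a = 263.2 m/s.
Total Δv = Δv₁ + Δv₂ = 612.0 m/s.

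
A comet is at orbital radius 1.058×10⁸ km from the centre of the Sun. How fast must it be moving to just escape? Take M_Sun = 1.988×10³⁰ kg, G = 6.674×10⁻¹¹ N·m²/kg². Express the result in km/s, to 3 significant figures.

v_esc ≈ 50.1 km/s

μ = GM = 6.674×10⁻¹¹ × 1.988×10³⁰ = 1.327×10²⁰ m³/s².
r = 1.058×10⁸ km = 1.058×10¹¹ m.
Escape speed v_esc = √(2μ/r) = √(2 × 1.327×10²⁰ / 1.058×10¹¹) = √(2.508×10⁹) = 50080 m/s.
= 50.08 km/s.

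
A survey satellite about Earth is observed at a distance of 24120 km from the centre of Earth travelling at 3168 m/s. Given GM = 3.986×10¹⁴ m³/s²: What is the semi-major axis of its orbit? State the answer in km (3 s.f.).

a ≈ 17300 km

r = 2.412×10⁷ m.
Specific orbital energy ε = v²/2 − μ/r = (3168)²/2 − 3.986×10¹⁴/2.412×10⁷ = -1.151×10⁷ J/kg.
Since ε = −μ/(2a), a = −μ/(2ε) = 1.732×10⁷ m = 17319 km.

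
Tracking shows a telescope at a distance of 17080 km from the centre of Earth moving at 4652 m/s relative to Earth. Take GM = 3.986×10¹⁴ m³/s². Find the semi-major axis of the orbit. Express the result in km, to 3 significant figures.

r = 1.708×10⁷ m.
Specific orbital energy ε = v²/2 − μ/r = (4652)²/2 − 3.986×10¹⁴/1.708×10⁷ = -1.252×10⁷ J/kg.
Since ε = −μ/(2a), a = −μ/(2ε) = 1.592×10⁷ m = 15923 km.

a ≈ 15900 km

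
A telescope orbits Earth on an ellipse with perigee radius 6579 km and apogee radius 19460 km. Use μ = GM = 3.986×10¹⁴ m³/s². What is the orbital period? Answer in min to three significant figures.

Semi-major axis a = (r_p + r_a)/2 = (6579.0 + 19460)/2 = 13020 km = 1.302×10⁷ m.
By Kepler's third law T = 2π√(a³/μ) = 2π × 2.353×10³ = 1.478×10⁴ s.
= 246.4 min.

T ≈ 246 min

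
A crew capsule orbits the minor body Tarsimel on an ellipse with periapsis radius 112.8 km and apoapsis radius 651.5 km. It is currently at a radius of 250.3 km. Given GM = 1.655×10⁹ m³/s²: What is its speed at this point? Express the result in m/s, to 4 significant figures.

v ≈ 94.30 m/s

Semi-major axis a = (r_p + r_a)/2 = 382.15 km = 3.822×10⁵ m.
Vis-viva: v² = μ(2/r − 1/a) = 1.655×10⁹ × (7.990×10⁻⁶ − 2.617×10⁻⁶) = 8.893×10³ m²/s².
v = 94.30 m/s.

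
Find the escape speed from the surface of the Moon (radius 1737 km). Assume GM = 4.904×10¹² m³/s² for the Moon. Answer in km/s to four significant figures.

v_esc ≈ 2.376 km/s

r = R = 1.737×10⁶ m.
Escape speed v_esc = √(2μ/r) = √(2 × 4.904×10¹² / 1.737×10⁶) = √(5.647×10⁶) = 2376 m/s.
= 2.376 km/s.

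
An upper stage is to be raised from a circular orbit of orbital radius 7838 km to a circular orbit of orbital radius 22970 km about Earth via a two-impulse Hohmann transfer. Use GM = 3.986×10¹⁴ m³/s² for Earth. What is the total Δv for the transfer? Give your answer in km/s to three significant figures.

Δv_total ≈ 2.77 km/s

r₁ = 7838 km = 7.838×10⁶ m.
r₂ = 22970 km = 2.297×10⁷ m.
Transfer ellipse a_t = (r₁ + r₂)/2 = 1.540×10⁷ m.
At r₁: circular v_c1 = √(μ/r₁) = 7131 m/s; transfer-perigee v_p = √[μ(2/r₁ − 1/a_t)] = 8708 m/s.
Δv₁ = v_p − v_c1 = 1577 m/s.
At r₂: circular v_c2 = √(μ/r₂) = 4166 m/s; transfer-apogee v_a = √[μ(2/r₂ − 1/a_t)] = 2971 m/s.
Δv₂ = v_c2 − v_a = 1194 m/s.
Total Δv = Δv₁ + Δv₂ = 2771 m/s = 2.771 km/s.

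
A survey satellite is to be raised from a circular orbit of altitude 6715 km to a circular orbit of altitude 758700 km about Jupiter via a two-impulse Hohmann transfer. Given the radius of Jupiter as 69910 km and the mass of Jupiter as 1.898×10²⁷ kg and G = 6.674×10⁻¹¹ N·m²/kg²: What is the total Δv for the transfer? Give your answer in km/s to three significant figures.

Δv_total ≈ 21.6 km/s

μ = GM = 6.674×10⁻¹¹ × 1.898×10²⁷ = 1.267×10¹⁷ m³/s².
r₁ = 69910 + 6715 = 76625 km = 7.6625×10⁷ m.
r₂ = 69910 + 758700 = 828610 km = 8.2861×10⁸ m.
Transfer ellipse a_t = (r₁ + r₂)/2 = 4.526×10⁸ m.
At r₁: circular v_c1 = √(μ/r₁) = 40660 m/s; transfer-perijove v_p = √[μ(2/r₁ − 1/a_t)] = 55010 m/s.
Δv₁ = v_p − v_c1 = 14350 m/s.
At r₂: circular v_c2 = √(μ/r₂) = 12360 m/s; transfer-apojove v_a = √[μ(2/r₂ − 1/a_t)] = 5087 m/s.
Δv₂ = v_c2 − v_a = 7277 m/s.
Total Δv = Δv₁ + Δv₂ = 21630 m/s = 21.63 km/s.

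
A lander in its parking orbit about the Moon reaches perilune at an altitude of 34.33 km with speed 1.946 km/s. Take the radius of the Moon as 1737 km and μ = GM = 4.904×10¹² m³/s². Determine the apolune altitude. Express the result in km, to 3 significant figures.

r_p = 1737 + 34.33 = 1771.3 km = 1.771×10⁶ m.
Specific energy ε = v²/2 − μ/r = -8.751×10⁵ J/kg, so a = −μ/(2ε) = 2.802×10⁶ m.
The apsides satisfy r_p + r_a = 2a, so the apolune radius is 2a − r_p = 3.833×10⁶ m = 3832.7 km.
Apolune altitude = 3832.7 − 1737 = 2095.7 km.

apolune altitude ≈ 2100 km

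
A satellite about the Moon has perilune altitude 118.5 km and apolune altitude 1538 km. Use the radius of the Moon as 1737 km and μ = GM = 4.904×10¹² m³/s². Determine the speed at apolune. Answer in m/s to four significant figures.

r_p = 1737 + 118.5 = 1855.5 km = 1.8555×10⁶ m.
r_a = 1737 + 1538 = 3275.0 km = 3.2750×10⁶ m.
Semi-major axis a = (r_p + r_a)/2 = 2565.2 km = 2.565×10⁶ m.
Vis-viva: v² = μ(2/r − 1/a) = 4.904×10¹² × (6.107×10⁻⁷ − 3.898×10⁻⁷) = 1.083×10⁶ m²/s².
v = 1041 m/s.

v ≈ 1041 m/s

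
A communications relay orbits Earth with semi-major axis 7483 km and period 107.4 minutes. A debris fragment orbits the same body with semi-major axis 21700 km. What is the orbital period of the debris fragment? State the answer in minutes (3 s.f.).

Kepler's third law: T² ∝ a³, so T₂ = T₁ (a₂/a₁)^(3/2).
a₂/a₁ = 2.900, (a₂/a₁)^(3/2) = 4.938.
T₂ = 107.4 × 4.938 = 530.4 minutes.

T₂ ≈ 530 minutes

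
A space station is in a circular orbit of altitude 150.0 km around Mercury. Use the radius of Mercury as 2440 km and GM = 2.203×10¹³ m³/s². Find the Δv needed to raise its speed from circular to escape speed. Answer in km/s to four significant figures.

Δv ≈ 1.208 km/s

r = 2440 + 150.0 = 2590.0 km = 2.5900×10⁶ m.
Circular speed v_c = √(μ/r) = 2916 m/s.
Escape speed v_esc = √(2μ/r) = √2 × v_c = 4125 m/s.
Δv = v_esc − v_c = 1208 m/s = 1.208 km/s.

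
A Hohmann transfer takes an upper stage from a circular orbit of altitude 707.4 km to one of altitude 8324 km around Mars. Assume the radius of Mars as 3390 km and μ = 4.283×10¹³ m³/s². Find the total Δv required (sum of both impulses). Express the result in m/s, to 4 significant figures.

r₁ = 3390 + 707.4 = 4097.4 km = 4.0974×10⁶ m.
r₂ = 3390 + 8324 = 11714 km = 1.1714×10⁷ m.
Transfer ellipse a_t = (r₁ + r₂)/2 = 7.906×10⁶ m.
At r₁: circular v_c1 = √(μ/r₁) = 3233 m/s; transfer-periapsis v_p = √[μ(2/r₁ − 1/a_t)] = 3936 m/s.
Δv₁ = v_p − v_c1 = 702.4 m/s.
At r₂: circular v_c2 = √(μ/r₂) = 1912 m/s; transfer-apoapsis v_a = √[μ(2/r₂ − 1/a_t)] = 1377 m/s.
Δv₂ = v_c2 − v_a = 535.6 m/s.
Total Δv = Δv₁ + Δv₂ = 1238 m/s.

Δv_total ≈ 1238 m/s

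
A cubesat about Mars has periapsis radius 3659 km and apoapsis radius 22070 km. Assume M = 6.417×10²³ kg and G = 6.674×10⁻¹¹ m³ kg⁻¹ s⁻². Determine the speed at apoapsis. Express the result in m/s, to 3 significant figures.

μ = GM = 6.674×10⁻¹¹ × 6.417×10²³ = 4.283×10¹³ m³/s².
Semi-major axis a = (r_p + r_a)/2 = 12864 km = 1.286×10⁷ m.
Vis-viva: v² = μ(2/r − 1/a) = 4.283×10¹³ × (9.062×10⁻⁸ − 7.773×10⁻⁸) = 5.519×10⁵ m²/s².
v = 742.9 m/s.

v ≈ 743 m/s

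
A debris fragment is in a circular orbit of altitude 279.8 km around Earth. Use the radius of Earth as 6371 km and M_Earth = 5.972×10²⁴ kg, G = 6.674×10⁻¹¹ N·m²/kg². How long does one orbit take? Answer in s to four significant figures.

μ = GM = 6.674×10⁻¹¹ × 5.972×10²⁴ = 3.986×10¹⁴ m³/s².
r = 6371 + 279.8 = 6650.8 km = 6.6508×10⁶ m.
Kepler's third law: T = 2π√(r³/μ) = 2π√((6.651×10⁶)³ / 3.986×10¹⁴).
r³/μ = 7.381×10⁵ s², so T = 2π × 8.591×10² = 5.398×10³ s.

T ≈ 5398 s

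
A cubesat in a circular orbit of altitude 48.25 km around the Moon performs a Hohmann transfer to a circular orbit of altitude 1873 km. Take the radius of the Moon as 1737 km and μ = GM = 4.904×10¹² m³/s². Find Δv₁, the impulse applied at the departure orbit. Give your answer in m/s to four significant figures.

r₁ = 1737 + 48.25 = 1785.2 km = 1.7852×10⁶ m.
r₂ = 1737 + 1873 = 3610.0 km = 3.6100×10⁶ m.
Transfer ellipse a_t = (r₁ + r₂)/2 = 2.698×10⁶ m.
At r₁: circular v_c1 = √(μ/r₁) = 1657 m/s; transfer-perilune v_p = √[μ(2/r₁ − 1/a_t)] = 1917 m/s.
Δv₁ = v_p − v_c1 = 259.9 m/s.

Δv ≈ 259.9 m/s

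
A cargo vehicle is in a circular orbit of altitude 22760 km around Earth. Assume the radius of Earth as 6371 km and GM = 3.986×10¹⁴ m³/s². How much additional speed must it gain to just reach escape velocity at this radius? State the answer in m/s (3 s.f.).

r = 6371 + 22760 = 29131 km = 2.9131×10⁷ m.
Circular speed v_c = √(μ/r) = 3699 m/s.
Escape speed v_esc = √(2μ/r) = √2 × v_c = 5231 m/s.
Δv = v_esc − v_c = 1532 m/s.

Δv ≈ 1530 m/s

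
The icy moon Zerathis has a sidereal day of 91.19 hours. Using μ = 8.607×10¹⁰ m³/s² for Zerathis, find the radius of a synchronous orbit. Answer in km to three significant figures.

r_sync ≈ 6170 km

T = 91.19 hours = 3.283×10⁵ s.
A synchronous orbit has period T, so by Kepler's third law a = (μT²/4π²)^(1/3).
μT²/4π² = 8.607×10¹⁰ × (3.283×10⁵)² / 39.48 = 2.350×10²⁰ m³.
a = 6.171×10⁶ m = 6170.6 km.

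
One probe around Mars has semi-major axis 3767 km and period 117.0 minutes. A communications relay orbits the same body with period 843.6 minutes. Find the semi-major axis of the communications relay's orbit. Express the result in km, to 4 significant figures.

a₂ ≈ 14060 km

Kepler's third law: a³ ∝ T², so a₂ = a₁ (T₂/T₁)^(2/3).
T₂/T₁ = 7.210, (T₂/T₁)^(2/3) = 3.732.
a₂ = 3767 × 3.732 = 14060 km.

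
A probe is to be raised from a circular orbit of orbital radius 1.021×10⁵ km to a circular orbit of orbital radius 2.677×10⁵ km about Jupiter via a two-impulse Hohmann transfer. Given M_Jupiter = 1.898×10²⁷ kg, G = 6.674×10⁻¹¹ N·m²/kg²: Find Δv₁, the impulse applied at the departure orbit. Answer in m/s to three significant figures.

Δv ≈ 7160 m/s

μ = GM = 6.674×10⁻¹¹ × 1.898×10²⁷ = 1.267×10¹⁷ m³/s².
r₁ = 1.021×10⁵ km = 1.021×10⁸ m.
r₂ = 2.677×10⁵ km = 2.677×10⁸ m.
Transfer ellipse a_t = (r₁ + r₂)/2 = 1.849×10⁸ m.
At r₁: circular v_c1 = √(μ/r₁) = 35220 m/s; transfer-perijove v_p = √[μ(2/r₁ − 1/a_t)] = 42380 m/s.
Δv₁ = v_p − v_c1 = 7159 m/s.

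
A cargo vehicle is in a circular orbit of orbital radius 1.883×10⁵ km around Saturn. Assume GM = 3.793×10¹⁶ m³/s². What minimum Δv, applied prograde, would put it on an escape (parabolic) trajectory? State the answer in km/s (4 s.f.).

Δv ≈ 5.879 km/s

r = 1.883×10⁵ km = 1.883×10⁸ m.
Circular speed v_c = √(μ/r) = 14190 m/s.
Escape speed v_esc = √(2μ/r) = √2 × v_c = 20070 m/s.
Δv = v_esc − v_c = 5879 m/s = 5.879 km/s.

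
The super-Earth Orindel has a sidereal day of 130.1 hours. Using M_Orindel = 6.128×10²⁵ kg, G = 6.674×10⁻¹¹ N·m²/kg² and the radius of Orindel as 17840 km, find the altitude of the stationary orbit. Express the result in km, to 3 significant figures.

h_sync ≈ 2.65×10⁵ km

μ = GM = 6.674×10⁻¹¹ × 6.128×10²⁵ = 4.090×10¹⁵ m³/s².
T = 130.1 hours = 4.684×10⁵ s.
A synchronous orbit has period T, so by Kepler's third law a = (μT²/4π²)^(1/3).
μT²/4π² = 4.090×10¹⁵ × (4.684×10⁵)² / 39.48 = 2.273×10²⁵ m³.
a = 2.832×10⁸ m = 2.8325×10⁵ km.
Altitude h = a − R = 2.8325×10⁵ − 17840 = 2.6541×10⁵ km.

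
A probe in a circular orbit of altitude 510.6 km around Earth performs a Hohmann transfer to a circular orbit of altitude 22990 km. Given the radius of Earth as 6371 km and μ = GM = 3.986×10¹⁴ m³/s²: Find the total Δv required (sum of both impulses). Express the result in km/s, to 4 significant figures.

Δv_total ≈ 3.491 km/s

r₁ = 6371 + 510.6 = 6881.6 km = 6.8816×10⁶ m.
r₂ = 6371 + 22990 = 29361 km = 2.9361×10⁷ m.
Transfer ellipse a_t = (r₁ + r₂)/2 = 1.812×10⁷ m.
At r₁: circular v_c1 = √(μ/r₁) = 7611 m/s; transfer-perigee v_p = √[μ(2/r₁ − 1/a_t)] = 9688 m/s.
Δv₁ = v_p − v_c1 = 2077 m/s.
At r₂: circular v_c2 = √(μ/r₂) = 3685 m/s; transfer-apogee v_a = √[μ(2/r₂ − 1/a_t)] = 2271 m/s.
Δv₂ = v_c2 − v_a = 1414 m/s.
Total Δv = Δv₁ + Δv₂ = 3491 m/s = 3.491 km/s.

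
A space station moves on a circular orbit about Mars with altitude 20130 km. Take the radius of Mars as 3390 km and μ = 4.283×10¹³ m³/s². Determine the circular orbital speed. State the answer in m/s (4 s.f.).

v ≈ 1349 m/s

r = 3390 + 20130 = 23520 km = 2.3520×10⁷ m.
For a circular orbit v = √(μ/r) = √(4.283×10¹³ / 2.352×10⁷) = √(1.821×10⁶) = 1349 m/s.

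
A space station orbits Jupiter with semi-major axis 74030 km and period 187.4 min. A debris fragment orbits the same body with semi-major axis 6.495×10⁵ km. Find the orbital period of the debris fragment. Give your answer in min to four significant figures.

Kepler's third law: T² ∝ a³, so T₂ = T₁ (a₂/a₁)^(3/2).
a₂/a₁ = 8.773, (a₂/a₁)^(3/2) = 25.99.
T₂ = 187.4 × 25.99 = 4870 min.

T₂ ≈ 4870 min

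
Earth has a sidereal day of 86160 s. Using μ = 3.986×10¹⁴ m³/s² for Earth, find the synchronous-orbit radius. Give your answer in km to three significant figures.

r_sync ≈ 42200 km

A synchronous orbit has period T, so by Kepler's third law a = (μT²/4π²)^(1/3).
μT²/4π² = 3.986×10¹⁴ × (8.616×10⁴)² / 39.48 = 7.495×10²² m³.
a = 4.216×10⁷ m = 42163 km.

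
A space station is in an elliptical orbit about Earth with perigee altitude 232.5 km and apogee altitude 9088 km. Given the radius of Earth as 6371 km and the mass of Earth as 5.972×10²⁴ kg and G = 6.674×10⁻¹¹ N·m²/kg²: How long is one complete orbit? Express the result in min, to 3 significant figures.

T ≈ 192 min

μ = GM = 6.674×10⁻¹¹ × 5.972×10²⁴ = 3.986×10¹⁴ m³/s².
r_p = 6371 + 232.5 = 6603.5 km = 6.6035×10⁶ m.
r_a = 6371 + 9088 = 15459 km = 1.5459×10⁷ m.
Semi-major axis a = (r_p + r_a)/2 = (6603.5 + 15459)/2 = 11031 km = 1.103×10⁷ m.
By Kepler's third law T = 2π√(a³/μ) = 2π × 1.835×10³ = 1.153×10⁴ s.
= 192.2 min.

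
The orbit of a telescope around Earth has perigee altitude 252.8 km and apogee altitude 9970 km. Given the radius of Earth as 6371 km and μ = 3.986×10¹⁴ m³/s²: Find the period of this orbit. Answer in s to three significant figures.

T ≈ 12200 s

r_p = 6371 + 252.8 = 6623.8 km = 6.6238×10⁶ m.
r_a = 6371 + 9970 = 16341 km = 1.6341×10⁷ m.
Semi-major axis a = (r_p + r_a)/2 = (6623.8 + 16341)/2 = 11482 km = 1.148×10⁷ m.
By Kepler's third law T = 2π√(a³/μ) = 2π × 1.949×10³ = 1.225×10⁴ s.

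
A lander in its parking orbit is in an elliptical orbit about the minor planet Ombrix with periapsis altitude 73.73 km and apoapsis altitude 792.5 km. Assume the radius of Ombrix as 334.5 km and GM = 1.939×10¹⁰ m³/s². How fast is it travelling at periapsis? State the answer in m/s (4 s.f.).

v ≈ 264.1 m/s

r_p = 334.5 + 73.73 = 408.23 km = 4.0823×10⁵ m.
r_a = 334.5 + 792.5 = 1127.0 km = 1.1270×10⁶ m.
Semi-major axis a = (r_p + r_a)/2 = 767.62 km = 7.676×10⁵ m.
Vis-viva: v² = μ(2/r − 1/a) = 1.939×10¹⁰ × (4.899×10⁻⁶ − 1.303×10⁻⁶) = 6.974×10⁴ m²/s².
v = 264.1 m/s.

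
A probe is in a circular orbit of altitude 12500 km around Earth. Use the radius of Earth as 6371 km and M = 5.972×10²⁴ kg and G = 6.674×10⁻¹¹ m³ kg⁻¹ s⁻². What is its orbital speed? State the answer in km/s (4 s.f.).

v ≈ 4.596 km/s

μ = GM = 6.674×10⁻¹¹ × 5.972×10²⁴ = 3.986×10¹⁴ m³/s².
r = 6371 + 12500 = 18871 km = 1.8871×10⁷ m.
For a circular orbit v = √(μ/r) = √(3.986×10¹⁴ / 1.887×10⁷) = √(2.112×10⁷) = 4596 m/s.
That is 4.596 km/s.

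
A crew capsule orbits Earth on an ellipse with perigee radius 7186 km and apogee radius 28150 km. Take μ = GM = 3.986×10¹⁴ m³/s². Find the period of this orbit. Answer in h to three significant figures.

Semi-major axis a = (r_p + r_a)/2 = (7186.0 + 28150)/2 = 17668 km = 1.767×10⁷ m.
By Kepler's third law T = 2π√(a³/μ) = 2π × 3.720×10³ = 2.337×10⁴ s.
= 6.492 h.

T ≈ 6.49 h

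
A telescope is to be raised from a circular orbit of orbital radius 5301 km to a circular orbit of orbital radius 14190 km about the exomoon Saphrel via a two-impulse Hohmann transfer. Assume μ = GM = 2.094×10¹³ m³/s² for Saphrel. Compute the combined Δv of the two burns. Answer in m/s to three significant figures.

r₁ = 5301 km = 5.301×10⁶ m.
r₂ = 14190 km = 1.419×10⁷ m.
Transfer ellipse a_t = (r₁ + r₂)/2 = 9.746×10⁶ m.
At r₁: circular v_c1 = √(μ/r₁) = 1988 m/s; transfer-periapsis v_p = √[μ(2/r₁ − 1/a_t)] = 2398 m/s.
Δv₁ = v_p − v_c1 = 410.8 m/s.
At r₂: circular v_c2 = √(μ/r₂) = 1215 m/s; transfer-apoapsis v_a = √[μ(2/r₂ − 1/a_t)] = 895.9 m/s.
Δv₂ = v_c2 − v_a = 318.8 m/s.
Total Δv = Δv₁ + Δv₂ = 729.6 m/s.

Δv_total ≈ 730 m/s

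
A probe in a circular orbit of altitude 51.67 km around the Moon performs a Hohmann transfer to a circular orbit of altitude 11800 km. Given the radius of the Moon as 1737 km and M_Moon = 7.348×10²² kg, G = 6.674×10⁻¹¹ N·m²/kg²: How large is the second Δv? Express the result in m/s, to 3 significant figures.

μ = GM = 6.674×10⁻¹¹ × 7.348×10²² = 4.904×10¹² m³/s².
r₁ = 1737 + 51.67 = 1788.7 km = 1.7887×10⁶ m.
r₂ = 1737 + 11800 = 13537 km = 1.3537×10⁷ m.
Transfer ellipse a_t = (r₁ + r₂)/2 = 7.663×10⁶ m.
At r₁: circular v_c1 = √(μ/r₁) = 1656 m/s; transfer-perilune v_p = √[μ(2/r₁ − 1/a_t)] = 2201 m/s.
At r₂: circular v_c2 = √(μ/r₂) = 601.9 m/s; transfer-apolune v_a = √[μ(2/r₂ − 1/a_t)] = 290.8 m/s.
Δv₂ = v_c2 − v_a = 311.1 m/s.

Δv ≈ 311 m/s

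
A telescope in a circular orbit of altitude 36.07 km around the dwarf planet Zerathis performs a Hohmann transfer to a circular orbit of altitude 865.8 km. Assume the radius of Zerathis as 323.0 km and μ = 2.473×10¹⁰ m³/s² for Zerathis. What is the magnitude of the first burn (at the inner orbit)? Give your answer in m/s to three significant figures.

r₁ = 323.0 + 36.07 = 359.07 km = 3.5907×10⁵ m.
r₂ = 323.0 + 865.8 = 1188.8 km = 1.1888×10⁶ m.
Transfer ellipse a_t = (r₁ + r₂)/2 = 7.739×10⁵ m.
At r₁: circular v_c1 = √(μ/r₁) = 262.4 m/s; transfer-periapsis v_p = √[μ(2/r₁ − 1/a_t)] = 325.3 m/s.
Δv₁ = v_p − v_c1 = 62.82 m/s.

Δv ≈ 62.8 m/s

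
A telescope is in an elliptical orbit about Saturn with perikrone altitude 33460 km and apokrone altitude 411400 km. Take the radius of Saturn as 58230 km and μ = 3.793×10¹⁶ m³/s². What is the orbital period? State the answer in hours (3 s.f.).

T ≈ 42.1 hours

r_p = 58230 + 33460 = 91690 km = 9.1690×10⁷ m.
r_a = 58230 + 411400 = 469630 km = 4.6963×10⁸ m.
Semi-major axis a = (r_p + r_a)/2 = (91690 + 4.6963×10⁵)/2 = 2.8066×10⁵ km = 2.807×10⁸ m.
By Kepler's third law T = 2π√(a³/μ) = 2π × 2.414×10⁴ = 1.517×10⁵ s.
= 42.14 hours.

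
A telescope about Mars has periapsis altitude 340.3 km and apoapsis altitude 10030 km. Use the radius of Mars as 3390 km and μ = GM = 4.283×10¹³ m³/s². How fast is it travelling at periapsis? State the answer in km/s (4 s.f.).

v ≈ 4.239 km/s

r_p = 3390 + 340.3 = 3730.3 km = 3.7303×10⁶ m.
r_a = 3390 + 10030 = 13420 km = 1.3420×10⁷ m.
Semi-major axis a = (r_p + r_a)/2 = 8575.1 km = 8.575×10⁶ m.
Vis-viva: v² = μ(2/r − 1/a) = 4.283×10¹³ × (5.361×10⁻⁷ − 1.166×10⁻⁷) = 1.797×10⁷ m²/s².
v = 4239 m/s = 4.239 km/s.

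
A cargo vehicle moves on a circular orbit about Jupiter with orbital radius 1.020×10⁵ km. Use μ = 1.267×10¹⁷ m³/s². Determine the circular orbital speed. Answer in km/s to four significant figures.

v ≈ 35.24 km/s

r = 1.020×10⁵ km = 1.020×10⁸ m.
For a circular orbit v = √(μ/r) = √(1.267×10¹⁷ / 1.020×10⁸) = √(1.242×10⁹) = 35240 m/s.
That is 35.24 km/s.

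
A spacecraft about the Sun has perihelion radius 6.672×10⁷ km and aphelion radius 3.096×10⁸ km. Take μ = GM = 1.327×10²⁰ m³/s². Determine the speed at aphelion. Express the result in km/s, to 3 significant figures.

Semi-major axis a = (r_p + r_a)/2 = 1.8816×10⁸ km = 1.882×10¹¹ m.
Vis-viva: v² = μ(2/r − 1/a) = 1.327×10²⁰ × (6.460×10⁻¹² − 5.315×10⁻¹²) = 1.520×10⁸ m²/s².
v = 12330 m/s = 12.33 km/s.

v ≈ 12.3 km/s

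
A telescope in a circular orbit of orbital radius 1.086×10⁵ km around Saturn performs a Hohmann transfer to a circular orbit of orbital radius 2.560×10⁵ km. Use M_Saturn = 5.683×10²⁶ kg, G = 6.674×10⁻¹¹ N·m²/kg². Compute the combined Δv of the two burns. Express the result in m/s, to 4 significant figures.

μ = GM = 6.674×10⁻¹¹ × 5.683×10²⁶ = 3.793×10¹⁶ m³/s².
r₁ = 1.086×10⁵ km = 1.086×10⁸ m.
r₂ = 2.560×10⁵ km = 2.560×10⁸ m.
Transfer ellipse a_t = (r₁ + r₂)/2 = 1.823×10⁸ m.
At r₁: circular v_c1 = √(μ/r₁) = 18690 m/s; transfer-perikrone v_p = √[μ(2/r₁ − 1/a_t)] = 22150 m/s.
Δv₁ = v_p − v_c1 = 3458 m/s.
At r₂: circular v_c2 = √(μ/r₂) = 12170 m/s; transfer-apokrone v_a = √[μ(2/r₂ − 1/a_t)] = 9395 m/s.
Δv₂ = v_c2 − v_a = 2777 m/s.
Total Δv = Δv₁ + Δv₂ = 6235 m/s.

Δv_total ≈ 6235 m/s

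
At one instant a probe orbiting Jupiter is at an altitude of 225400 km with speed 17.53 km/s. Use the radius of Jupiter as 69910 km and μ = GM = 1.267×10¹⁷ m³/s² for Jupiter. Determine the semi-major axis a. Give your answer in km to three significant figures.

a ≈ 2.30×10⁵ km

r = 69910 + 225400 = 2.9531×10⁵ km = 2.953×10⁸ m.
Specific orbital energy ε = v²/2 − μ/r = (17530)²/2 − 1.267×10¹⁷/2.953×10⁸ = -2.754×10⁸ J/kg.
Since ε = −μ/(2a), a = −μ/(2ε) = 2.300×10⁸ m = 2.3004×10⁵ km.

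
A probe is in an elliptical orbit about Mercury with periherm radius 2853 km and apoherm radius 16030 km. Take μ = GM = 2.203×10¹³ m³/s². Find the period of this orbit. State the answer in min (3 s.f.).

T ≈ 647 min

Semi-major axis a = (r_p + r_a)/2 = (2853.0 + 16030)/2 = 9441.5 km = 9.442×10⁶ m.
By Kepler's third law T = 2π√(a³/μ) = 2π × 6.181×10³ = 3.884×10⁴ s.
= 647.3 min.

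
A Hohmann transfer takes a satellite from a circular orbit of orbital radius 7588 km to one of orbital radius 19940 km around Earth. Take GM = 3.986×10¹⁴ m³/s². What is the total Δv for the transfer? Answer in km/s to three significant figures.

Δv_total ≈ 2.63 km/s

r₁ = 7588 km = 7.588×10⁶ m.
r₂ = 19940 km = 1.994×10⁷ m.
Transfer ellipse a_t = (r₁ + r₂)/2 = 1.376×10⁷ m.
At r₁: circular v_c1 = √(μ/r₁) = 7248 m/s; transfer-perigee v_p = √[μ(2/r₁ − 1/a_t)] = 8724 m/s.
Δv₁ = v_p − v_c1 = 1476 m/s.
At r₂: circular v_c2 = √(μ/r₂) = 4471 m/s; transfer-apogee v_a = √[μ(2/r₂ − 1/a_t)] = 3320 m/s.
Δv₂ = v_c2 − v_a = 1151 m/s.
Total Δv = Δv₁ + Δv₂ = 2627 m/s = 2.627 km/s.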